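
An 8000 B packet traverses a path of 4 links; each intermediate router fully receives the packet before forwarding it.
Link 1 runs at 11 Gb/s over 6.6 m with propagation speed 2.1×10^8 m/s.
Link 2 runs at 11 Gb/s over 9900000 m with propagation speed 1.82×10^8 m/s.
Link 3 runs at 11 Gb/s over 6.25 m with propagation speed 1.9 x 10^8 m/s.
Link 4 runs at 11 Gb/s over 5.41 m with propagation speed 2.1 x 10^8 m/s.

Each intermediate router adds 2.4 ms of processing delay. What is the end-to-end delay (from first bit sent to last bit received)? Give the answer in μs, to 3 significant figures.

L = 8000 × 8 = 64000 bits.
Transmission delay per hop = L/R = 64000/11000000000 = 5.81818 μs; 4 hops → 23.2727 μs.
Propagation delays (d/s per hop): 0.0314286, 54395.6, 0.0328947, 0.0257619 μs; sum = 54395.7 μs.
Processing at 3 router(s): 3 × 2.4 ms = 7200 μs.
End-to-end = 61600 μs.

61600 μs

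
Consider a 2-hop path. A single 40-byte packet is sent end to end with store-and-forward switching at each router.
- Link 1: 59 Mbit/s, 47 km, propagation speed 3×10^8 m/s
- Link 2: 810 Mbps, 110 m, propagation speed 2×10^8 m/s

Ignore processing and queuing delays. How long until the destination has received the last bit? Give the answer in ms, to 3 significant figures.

L = 40 × 8 = 320 bits.
Transmission delays (L/R per hop): 0.00542373, 0.000395062 ms; sum = 0.00581879 ms.
Propagation delays (d/s per hop): 0.156667, 0.00055 ms; sum = 0.157217 ms.
End-to-end = 0.163 ms.

0.163 ms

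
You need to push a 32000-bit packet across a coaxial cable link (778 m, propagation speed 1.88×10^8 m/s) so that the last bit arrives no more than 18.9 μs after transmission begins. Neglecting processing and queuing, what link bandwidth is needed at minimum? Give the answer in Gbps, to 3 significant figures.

2.17 Gbps

Propagation delay = 778 / 188000000 = 4.1383 μs.
Transmission budget = 18.9 − 4.1383 = 14.7617 μs.
R ≥ L / t_tx = 32000 bits / 1.47617e-05 s = 2.17 Gbps.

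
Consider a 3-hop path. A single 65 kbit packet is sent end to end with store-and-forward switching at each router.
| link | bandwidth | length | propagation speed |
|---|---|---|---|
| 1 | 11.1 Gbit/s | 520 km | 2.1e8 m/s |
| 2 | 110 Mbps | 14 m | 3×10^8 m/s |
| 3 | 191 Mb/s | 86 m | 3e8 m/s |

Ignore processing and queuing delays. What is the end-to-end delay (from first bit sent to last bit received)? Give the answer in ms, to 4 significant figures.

3.414 ms

L = 65000 bits.
Transmission delays (L/R per hop): 0.00585586, 0.590909, 0.340314 ms; sum = 0.937079 ms.
Propagation delays (d/s per hop): 2.47619, 4.66667e-05, 0.000286667 ms; sum = 2.47652 ms.
End-to-end = 3.414 ms.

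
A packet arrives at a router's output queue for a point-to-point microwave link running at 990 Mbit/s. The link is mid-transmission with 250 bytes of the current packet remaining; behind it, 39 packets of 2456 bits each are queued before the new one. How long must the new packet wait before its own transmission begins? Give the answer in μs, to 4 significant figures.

98.77 μs

Each queued packet: L/R = 2456/990000000 = 2.48081 μs.
39 queued → 96.7515 μs.
Plus remaining 2000 bits of current packet: 2.0202 μs.
Queuing delay = 98.77 μs.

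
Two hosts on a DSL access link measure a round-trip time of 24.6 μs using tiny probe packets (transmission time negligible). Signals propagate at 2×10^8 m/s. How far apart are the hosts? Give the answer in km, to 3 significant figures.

One-way propagation = RTT/2 = 12.3 μs.
d = s × t = 200000000 × 1.23e-05 = 2.46 km.

2.46 km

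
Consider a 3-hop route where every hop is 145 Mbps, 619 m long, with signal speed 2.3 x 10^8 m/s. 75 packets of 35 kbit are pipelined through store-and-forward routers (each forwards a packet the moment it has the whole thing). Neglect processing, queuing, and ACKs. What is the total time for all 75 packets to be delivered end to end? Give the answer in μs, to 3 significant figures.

18600 μs

Per-hop transmission t_tx = L/R = 35000/145000000 = 241.379 μs.
Per-hop propagation t_prop = 619/2.3e+08 = 2.6913 μs.
Pipeline fill: first packet needs 3·t_tx to clear all hops; remaining 74 packets each add one t_tx.
Total = (3+75-1)·t_tx + 3·t_prop = 77·241.379 + 3·2.6913 = 18600 μs.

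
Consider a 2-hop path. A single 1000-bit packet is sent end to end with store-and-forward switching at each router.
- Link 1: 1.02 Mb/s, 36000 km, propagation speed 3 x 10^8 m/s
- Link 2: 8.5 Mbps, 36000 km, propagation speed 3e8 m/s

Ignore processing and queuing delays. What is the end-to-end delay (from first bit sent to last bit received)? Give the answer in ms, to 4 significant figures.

241.1 ms

Transmission delays (L/R per hop): 0.980392, 0.117647 ms; sum = 1.09804 ms.
Propagation delays (d/s per hop): 120, 120 ms; sum = 240 ms.
End-to-end = 241.1 ms.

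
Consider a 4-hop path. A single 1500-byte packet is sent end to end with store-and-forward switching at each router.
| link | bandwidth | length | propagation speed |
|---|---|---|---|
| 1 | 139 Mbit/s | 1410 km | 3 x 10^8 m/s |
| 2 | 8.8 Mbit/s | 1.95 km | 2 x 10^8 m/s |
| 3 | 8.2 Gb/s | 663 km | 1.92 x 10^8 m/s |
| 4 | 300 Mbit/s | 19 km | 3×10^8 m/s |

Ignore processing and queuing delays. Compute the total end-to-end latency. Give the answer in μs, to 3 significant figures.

L = 1500 × 8 = 12000 bits.
Transmission delays (L/R per hop): 86.3309, 1363.64, 1.46341, 40 μs; sum = 1491.43 μs.
Propagation delays (d/s per hop): 4700, 9.75, 3453.13, 63.3333 μs; sum = 8226.21 μs.
End-to-end = 9720 μs.

9720 μs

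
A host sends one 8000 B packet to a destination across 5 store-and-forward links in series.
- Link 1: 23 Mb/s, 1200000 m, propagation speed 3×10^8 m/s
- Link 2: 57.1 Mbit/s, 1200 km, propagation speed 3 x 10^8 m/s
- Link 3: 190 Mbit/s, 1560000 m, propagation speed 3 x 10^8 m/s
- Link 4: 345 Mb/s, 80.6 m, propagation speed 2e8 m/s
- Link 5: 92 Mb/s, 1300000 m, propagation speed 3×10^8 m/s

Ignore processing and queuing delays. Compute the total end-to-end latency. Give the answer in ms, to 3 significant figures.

22.7 ms

L = 8000 × 8 = 64000 bits.
Transmission delays (L/R per hop): 2.78261, 1.12084, 0.336842, 0.185507, 0.695652 ms; sum = 5.12145 ms.
Propagation delays (d/s per hop): 4, 4, 5.2, 0.000403, 4.33333 ms; sum = 17.5337 ms.
End-to-end = 22.7 ms.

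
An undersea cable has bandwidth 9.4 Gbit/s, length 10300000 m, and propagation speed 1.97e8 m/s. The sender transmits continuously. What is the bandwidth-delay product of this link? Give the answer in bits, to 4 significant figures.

Propagation delay = 10300000 / 197000000 = 0.0522843 s.
BDP = R × t_prop = 9400000000 × 0.0522843 = 491472000 bits.

491500000 bits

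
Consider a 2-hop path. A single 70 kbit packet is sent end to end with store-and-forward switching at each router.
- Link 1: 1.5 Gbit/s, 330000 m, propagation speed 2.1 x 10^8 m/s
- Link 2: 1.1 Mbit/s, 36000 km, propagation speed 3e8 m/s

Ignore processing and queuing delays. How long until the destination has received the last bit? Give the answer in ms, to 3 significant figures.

L = 70000 bits.
Transmission delays (L/R per hop): 0.0466667, 63.6364 ms; sum = 63.683 ms.
Propagation delays (d/s per hop): 1.57143, 120 ms; sum = 121.571 ms.
End-to-end = 185 ms.

185 ms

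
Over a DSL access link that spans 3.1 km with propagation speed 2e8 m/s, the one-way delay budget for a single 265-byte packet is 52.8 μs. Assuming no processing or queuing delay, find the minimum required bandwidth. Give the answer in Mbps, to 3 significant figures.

56.8 Mbps

L = 2120 bits.
Propagation delay = 3100 / 200000000 = 15.5 μs.
Transmission budget = 52.8 − 15.5 = 37.3 μs.
R ≥ L / t_tx = 2120 bits / 3.73e-05 s = 56.8 Mbps.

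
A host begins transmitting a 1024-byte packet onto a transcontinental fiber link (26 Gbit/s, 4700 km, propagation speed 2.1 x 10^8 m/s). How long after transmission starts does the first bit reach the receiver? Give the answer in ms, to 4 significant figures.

First bit experiences only propagation delay: d/s = 4700000/210000000 = 22.38 ms.

22.38 ms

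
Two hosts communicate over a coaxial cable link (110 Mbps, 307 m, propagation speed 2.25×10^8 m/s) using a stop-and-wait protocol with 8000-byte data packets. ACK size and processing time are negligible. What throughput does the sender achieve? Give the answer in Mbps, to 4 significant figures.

t_tx = L/R = 64000/110000000 = 0.000581818 s.
t_prop = 307/225000000 = 1.36444e-06 s; RTT = 2.72889e-06 s.
Cycle = t_tx + RTT = 0.000584547 s.
Throughput = L / cycle = 64000 / 0.000584547 = 109.5 Mbps.

109.5 Mbps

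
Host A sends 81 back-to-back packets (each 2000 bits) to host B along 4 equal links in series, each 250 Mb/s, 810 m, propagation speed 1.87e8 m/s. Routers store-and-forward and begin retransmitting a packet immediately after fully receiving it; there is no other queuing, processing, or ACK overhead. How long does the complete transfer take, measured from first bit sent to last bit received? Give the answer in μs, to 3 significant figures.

689 μs

Per-hop transmission t_tx = L/R = 2000/250000000 = 8 μs.
Per-hop propagation t_prop = 810/187000000 = 4.33155 μs.
Pipeline fill: first packet needs 4·t_tx to clear all hops; remaining 80 packets each add one t_tx.
Total = (4+81-1)·t_tx + 4·t_prop = 84·8 + 4·4.33155 = 689 μs.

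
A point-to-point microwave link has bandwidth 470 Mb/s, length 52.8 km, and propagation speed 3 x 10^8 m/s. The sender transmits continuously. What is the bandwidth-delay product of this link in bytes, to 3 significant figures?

10300 bytes

Propagation delay = 52800 / 300000000 = 0.000176 s.
BDP = R × t_prop = 470000000 × 0.000176 = 82720 bits.
In bytes: 82720/8 = 10300 bytes.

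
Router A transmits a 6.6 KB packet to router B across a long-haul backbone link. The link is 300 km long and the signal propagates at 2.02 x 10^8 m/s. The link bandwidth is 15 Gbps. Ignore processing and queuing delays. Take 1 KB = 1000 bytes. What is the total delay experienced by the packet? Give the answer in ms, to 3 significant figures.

L = 52800 bits.
Transmission delay = L/R = 52800 / 15000000000 = 0.00352 ms.
Propagation delay = d/s = 300000 m / 202000000 m/s = 1.48515 ms.
Total = 1.49 ms.

1.49 ms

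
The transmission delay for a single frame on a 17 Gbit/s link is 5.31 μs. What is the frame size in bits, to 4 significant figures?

L = R × t_tx = 17000000000 b/s × 5.31e-06 s = 90270 bits.

90270 bits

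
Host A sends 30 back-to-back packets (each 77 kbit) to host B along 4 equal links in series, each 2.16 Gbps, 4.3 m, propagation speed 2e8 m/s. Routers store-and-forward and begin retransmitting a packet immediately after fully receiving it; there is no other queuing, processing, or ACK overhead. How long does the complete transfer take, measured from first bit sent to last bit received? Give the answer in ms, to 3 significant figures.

1.18 ms

Per-hop transmission t_tx = L/R = 77000/2160000000 = 0.0356481 ms.
Per-hop propagation t_prop = 4.3/200000000 = 2.15e-05 ms.
Pipeline fill: first packet needs 4·t_tx to clear all hops; remaining 29 packets each add one t_tx.
Total = (4+30-1)·t_tx + 4·t_prop = 33·0.0356481 + 4·2.15e-05 = 1.18 ms.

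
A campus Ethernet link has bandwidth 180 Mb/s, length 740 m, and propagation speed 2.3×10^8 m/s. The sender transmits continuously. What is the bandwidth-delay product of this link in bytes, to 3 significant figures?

Propagation delay = 740 / 2.3e+08 = 3.21739e-06 s.
BDP = R × t_prop = 180000000 × 3.21739e-06 = 579.13 bits.
In bytes: 579.13/8 = 72.4 bytes.

72.4 bytes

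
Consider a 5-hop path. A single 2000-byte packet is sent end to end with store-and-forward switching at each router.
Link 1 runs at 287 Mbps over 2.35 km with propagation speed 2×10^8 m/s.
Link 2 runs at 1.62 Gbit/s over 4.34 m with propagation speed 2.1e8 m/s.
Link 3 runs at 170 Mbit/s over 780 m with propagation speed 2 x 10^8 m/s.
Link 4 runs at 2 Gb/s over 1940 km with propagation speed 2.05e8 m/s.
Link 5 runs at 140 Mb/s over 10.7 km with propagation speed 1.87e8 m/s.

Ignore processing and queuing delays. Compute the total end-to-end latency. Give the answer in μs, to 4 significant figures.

L = 2000 × 8 = 16000 bits.
Transmission delays (L/R per hop): 55.7491, 9.87654, 94.1176, 8, 114.286 μs; sum = 282.029 μs.
Propagation delays (d/s per hop): 11.75, 0.0206667, 3.9, 9463.41, 57.2193 μs; sum = 9536.3 μs.
End-to-end = 9818 μs.

9818 μs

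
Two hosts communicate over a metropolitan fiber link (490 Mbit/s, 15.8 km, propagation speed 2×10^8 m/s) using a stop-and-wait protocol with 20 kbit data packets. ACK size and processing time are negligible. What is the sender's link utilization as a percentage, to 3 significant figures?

20.5 %

t_tx = L/R = 20000/490000000 = 4.08163e-05 s.
t_prop = 15800/200000000 = 7.9e-05 s; RTT = 0.000158 s.
Cycle = t_tx + RTT = 0.000198816 s.
Utilization = t_tx / cycle = 4.08163e-05/0.000198816 = 20.5 %.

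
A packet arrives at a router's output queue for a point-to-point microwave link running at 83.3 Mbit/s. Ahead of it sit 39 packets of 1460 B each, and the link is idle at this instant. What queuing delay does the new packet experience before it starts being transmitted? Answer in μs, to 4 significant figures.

5468 μs

Each queued packet: L/R = 11680/83300000 = 140.216 μs.
39 queued → 5468.43 μs.
Queuing delay = 5468 μs.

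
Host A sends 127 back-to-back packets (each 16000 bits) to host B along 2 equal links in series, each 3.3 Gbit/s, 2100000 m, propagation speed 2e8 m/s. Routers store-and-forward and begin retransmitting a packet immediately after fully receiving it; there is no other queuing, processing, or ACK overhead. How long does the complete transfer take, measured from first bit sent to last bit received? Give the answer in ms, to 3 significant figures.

Per-hop transmission t_tx = L/R = 16000/3300000000 = 0.00484848 ms.
Per-hop propagation t_prop = 2100000/200000000 = 10.5 ms.
Pipeline fill: first packet needs 2·t_tx to clear all hops; remaining 126 packets each add one t_tx.
Total = (2+127-1)·t_tx + 2·t_prop = 128·0.00484848 + 2·10.5 = 21.6 ms.

21.6 ms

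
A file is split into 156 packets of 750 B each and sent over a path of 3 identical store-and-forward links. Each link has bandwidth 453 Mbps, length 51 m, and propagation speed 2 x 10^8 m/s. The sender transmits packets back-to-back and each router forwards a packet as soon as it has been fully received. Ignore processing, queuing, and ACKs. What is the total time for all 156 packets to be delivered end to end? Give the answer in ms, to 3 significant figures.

Per-hop transmission t_tx = L/R = 6000/453000000 = 0.013245 ms.
Per-hop propagation t_prop = 51/200000000 = 0.000255 ms.
Pipeline fill: first packet needs 3·t_tx to clear all hops; remaining 155 packets each add one t_tx.
Total = (3+156-1)·t_tx + 3·t_prop = 158·0.013245 + 3·0.000255 = 2.09 ms.

2.09 ms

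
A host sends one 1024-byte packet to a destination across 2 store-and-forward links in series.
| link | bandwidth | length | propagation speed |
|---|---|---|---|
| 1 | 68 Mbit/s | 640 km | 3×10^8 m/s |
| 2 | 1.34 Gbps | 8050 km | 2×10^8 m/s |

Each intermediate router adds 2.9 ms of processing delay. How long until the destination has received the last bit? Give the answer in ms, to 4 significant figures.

45.41 ms

L = 1024 × 8 = 8192 bits.
Transmission delays (L/R per hop): 0.120471, 0.00611343 ms; sum = 0.126584 ms.
Propagation delays (d/s per hop): 2.13333, 40.25 ms; sum = 42.3833 ms.
Processing at 1 router(s): 1 × 2.9 ms = 2.9 ms.
End-to-end = 45.41 ms.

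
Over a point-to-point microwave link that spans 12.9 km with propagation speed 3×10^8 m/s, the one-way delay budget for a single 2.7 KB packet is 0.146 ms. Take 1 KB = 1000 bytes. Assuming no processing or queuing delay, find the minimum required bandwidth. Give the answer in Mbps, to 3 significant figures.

210 Mbps

L = 21600 bits.
Propagation delay = 12900 / 300000000 = 0.043 ms.
Transmission budget = 0.146 − 0.043 = 0.103 ms.
R ≥ L / t_tx = 21600 bits / 0.000103 s = 210 Mbps.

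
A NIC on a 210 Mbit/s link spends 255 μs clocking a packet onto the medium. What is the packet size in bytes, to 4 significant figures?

L = R × t_tx = 210000000 b/s × 0.000255 s = 53550 bits.
In bytes: 53550 / 8 = 6694 bytes.

6694 bytes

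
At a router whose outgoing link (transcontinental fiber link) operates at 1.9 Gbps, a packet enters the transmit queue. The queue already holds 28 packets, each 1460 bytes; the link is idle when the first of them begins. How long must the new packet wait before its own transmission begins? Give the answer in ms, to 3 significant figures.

0.172 ms

Each queued packet: L/R = 11680/1900000000 = 0.00614737 ms.
28 queued → 0.172126 ms.
Queuing delay = 0.172 ms.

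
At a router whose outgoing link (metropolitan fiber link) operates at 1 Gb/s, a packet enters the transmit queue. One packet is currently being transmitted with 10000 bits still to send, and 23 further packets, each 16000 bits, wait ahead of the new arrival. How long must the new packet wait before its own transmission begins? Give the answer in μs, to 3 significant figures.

Each queued packet: L/R = 16000/1000000000 = 16 μs.
23 queued → 368 μs.
Plus remaining 10000 bits of current packet: 10 μs.
Queuing delay = 378 μs.

378 μs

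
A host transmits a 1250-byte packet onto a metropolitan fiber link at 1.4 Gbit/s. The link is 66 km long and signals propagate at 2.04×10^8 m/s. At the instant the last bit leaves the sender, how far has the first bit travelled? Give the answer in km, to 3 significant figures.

t_tx = L/R = 10000/1400000000 = 7.14286e-06 s.
Distance = s × t_tx = 204000000 × 7.14286e-06 = 1.46 km.

1.46 km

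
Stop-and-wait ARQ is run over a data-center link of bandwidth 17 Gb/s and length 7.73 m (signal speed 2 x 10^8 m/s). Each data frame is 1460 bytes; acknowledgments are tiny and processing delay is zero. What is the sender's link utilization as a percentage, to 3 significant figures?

89.9 %

t_tx = L/R = 11680/17000000000 = 6.87059e-07 s.
t_prop = 7.73/200000000 = 3.865e-08 s; RTT = 7.73e-08 s.
Cycle = t_tx + RTT = 7.64359e-07 s.
Utilization = t_tx / cycle = 6.87059e-07/7.64359e-07 = 89.9 %.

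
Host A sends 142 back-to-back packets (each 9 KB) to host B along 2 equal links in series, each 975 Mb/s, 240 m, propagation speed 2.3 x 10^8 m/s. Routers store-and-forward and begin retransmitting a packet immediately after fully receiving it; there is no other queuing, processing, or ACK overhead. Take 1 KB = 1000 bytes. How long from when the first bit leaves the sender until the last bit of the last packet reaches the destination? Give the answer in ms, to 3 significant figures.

10.6 ms

Per-hop transmission t_tx = L/R = 72000/975000000 = 0.0738462 ms.
Per-hop propagation t_prop = 240/2.3e+08 = 0.00104348 ms.
Pipeline fill: first packet needs 2·t_tx to clear all hops; remaining 141 packets each add one t_tx.
Total = (2+142-1)·t_tx + 2·t_prop = 143·0.0738462 + 2·0.00104348 = 10.6 ms.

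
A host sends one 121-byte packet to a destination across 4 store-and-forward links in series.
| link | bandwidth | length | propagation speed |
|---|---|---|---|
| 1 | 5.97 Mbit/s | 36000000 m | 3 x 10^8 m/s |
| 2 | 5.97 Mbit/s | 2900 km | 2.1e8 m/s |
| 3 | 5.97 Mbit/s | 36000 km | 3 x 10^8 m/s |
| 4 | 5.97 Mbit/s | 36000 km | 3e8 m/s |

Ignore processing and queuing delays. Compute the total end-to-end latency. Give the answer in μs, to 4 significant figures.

374500 μs

L = 121 × 8 = 968 bits.
Transmission delay per hop = L/R = 968/5970000 = 162.144 μs; 4 hops → 648.576 μs.
Propagation delays (d/s per hop): 120000, 13809.5, 120000, 120000 μs; sum = 373810 μs.
End-to-end = 374500 μs.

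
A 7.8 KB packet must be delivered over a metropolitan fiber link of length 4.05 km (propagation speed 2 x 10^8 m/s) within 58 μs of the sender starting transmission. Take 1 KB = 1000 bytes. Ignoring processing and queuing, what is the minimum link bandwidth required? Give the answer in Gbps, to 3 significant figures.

L = 62400 bits.
Propagation delay = 4050 / 200000000 = 20.25 μs.
Transmission budget = 58 − 20.25 = 37.75 μs.
R ≥ L / t_tx = 62400 bits / 3.775e-05 s = 1.65 Gbps.

1.65 Gbps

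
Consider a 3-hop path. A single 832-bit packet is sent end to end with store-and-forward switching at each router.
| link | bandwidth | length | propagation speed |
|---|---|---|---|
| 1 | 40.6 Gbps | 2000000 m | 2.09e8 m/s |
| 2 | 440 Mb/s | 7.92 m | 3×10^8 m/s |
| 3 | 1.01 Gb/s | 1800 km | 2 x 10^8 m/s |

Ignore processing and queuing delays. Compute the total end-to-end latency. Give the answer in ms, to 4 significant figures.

Transmission delays (L/R per hop): 2.04926e-05, 0.00189091, 0.000823762 ms; sum = 0.00273516 ms.
Propagation delays (d/s per hop): 9.56938, 2.64e-05, 9 ms; sum = 18.5694 ms.
End-to-end = 18.57 ms.

18.57 ms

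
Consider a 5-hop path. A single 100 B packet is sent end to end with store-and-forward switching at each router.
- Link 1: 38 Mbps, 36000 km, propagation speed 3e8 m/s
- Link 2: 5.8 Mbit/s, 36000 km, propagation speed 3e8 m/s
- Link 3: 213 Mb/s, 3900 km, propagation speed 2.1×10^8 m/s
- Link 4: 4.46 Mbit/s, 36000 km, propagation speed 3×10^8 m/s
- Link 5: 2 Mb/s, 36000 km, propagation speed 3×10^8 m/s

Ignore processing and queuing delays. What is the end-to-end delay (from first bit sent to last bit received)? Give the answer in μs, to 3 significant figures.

L = 100 × 8 = 800 bits.
Transmission delays (L/R per hop): 21.0526, 137.931, 3.75587, 179.372, 400 μs; sum = 742.112 μs.
Propagation delays (d/s per hop): 120000, 120000, 18571.4, 120000, 120000 μs; sum = 498571 μs.
End-to-end = 499000 μs.

499000 μs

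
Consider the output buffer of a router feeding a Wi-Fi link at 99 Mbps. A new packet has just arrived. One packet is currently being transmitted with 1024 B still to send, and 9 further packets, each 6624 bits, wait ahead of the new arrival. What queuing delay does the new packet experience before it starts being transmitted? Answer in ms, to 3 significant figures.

Each queued packet: L/R = 6624/99000000 = 0.0669091 ms.
9 queued → 0.602182 ms.
Plus remaining 8192 bits of current packet: 0.0827475 ms.
Queuing delay = 0.685 ms.

0.685 ms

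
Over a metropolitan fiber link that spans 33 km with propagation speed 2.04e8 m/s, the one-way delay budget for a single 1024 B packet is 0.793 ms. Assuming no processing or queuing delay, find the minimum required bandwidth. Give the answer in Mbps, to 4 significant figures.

12.98 Mbps

L = 8192 bits.
Propagation delay = 33000 / 204000000 = 0.161765 ms.
Transmission budget = 0.793 − 0.161765 = 0.631235 ms.
R ≥ L / t_tx = 8192 bits / 0.000631235 s = 12.98 Mbps.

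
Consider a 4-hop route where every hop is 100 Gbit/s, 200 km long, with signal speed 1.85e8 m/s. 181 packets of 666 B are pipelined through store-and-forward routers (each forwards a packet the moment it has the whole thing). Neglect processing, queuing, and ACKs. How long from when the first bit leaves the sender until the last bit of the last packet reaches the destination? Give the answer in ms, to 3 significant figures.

Per-hop transmission t_tx = L/R = 5328/100000000000 = 5.328e-05 ms.
Per-hop propagation t_prop = 200000/185000000 = 1.08108 ms.
Pipeline fill: first packet needs 4·t_tx to clear all hops; remaining 180 packets each add one t_tx.
Total = (4+181-1)·t_tx + 4·t_prop = 184·5.328e-05 + 4·1.08108 = 4.33 ms.

4.33 ms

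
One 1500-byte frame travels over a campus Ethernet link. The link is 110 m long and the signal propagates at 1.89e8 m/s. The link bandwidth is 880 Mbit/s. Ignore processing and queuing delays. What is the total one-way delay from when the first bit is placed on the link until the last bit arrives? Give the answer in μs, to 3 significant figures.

14.2 μs

L = 1500 × 8 = 12000 bits.
Transmission delay = L/R = 12000 / 880000000 = 13.6364 μs.
Propagation delay = d/s = 110 m / 189000000 m/s = 0.582011 μs.
Total = 14.2 μs.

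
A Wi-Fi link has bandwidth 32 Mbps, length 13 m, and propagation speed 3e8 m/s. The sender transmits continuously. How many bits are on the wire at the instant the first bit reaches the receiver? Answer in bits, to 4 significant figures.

Propagation delay = 13 / 300000000 = 4.33333e-08 s.
BDP = R × t_prop = 32000000 × 4.33333e-08 = 1.38667 bits.

1.387 bits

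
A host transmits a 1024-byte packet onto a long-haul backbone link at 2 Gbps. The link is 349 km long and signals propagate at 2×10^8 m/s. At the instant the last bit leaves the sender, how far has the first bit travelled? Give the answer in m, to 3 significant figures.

819 m

t_tx = L/R = 8192/2000000000 = 4.096e-06 s.
Distance = s × t_tx = 200000000 × 4.096e-06 = 819 m.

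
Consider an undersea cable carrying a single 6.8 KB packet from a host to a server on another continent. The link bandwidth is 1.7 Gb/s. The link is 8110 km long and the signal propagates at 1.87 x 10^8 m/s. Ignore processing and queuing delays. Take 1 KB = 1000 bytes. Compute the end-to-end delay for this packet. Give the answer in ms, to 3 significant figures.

43.4 ms

L = 54400 bits.
Transmission delay = L/R = 54400 / 1700000000 = 0.032 ms.
Propagation delay = d/s = 8110000 m / 187000000 m/s = 43.369 ms.
Total = 43.4 ms.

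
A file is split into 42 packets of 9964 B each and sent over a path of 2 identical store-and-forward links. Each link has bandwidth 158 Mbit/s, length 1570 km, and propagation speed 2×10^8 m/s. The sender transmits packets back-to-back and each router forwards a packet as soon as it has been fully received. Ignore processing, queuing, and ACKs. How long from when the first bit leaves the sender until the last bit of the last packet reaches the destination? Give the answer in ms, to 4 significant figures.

Per-hop transmission t_tx = L/R = 79712/158000000 = 0.504506 ms.
Per-hop propagation t_prop = 1570000/200000000 = 7.85 ms.
Pipeline fill: first packet needs 2·t_tx to clear all hops; remaining 41 packets each add one t_tx.
Total = (2+42-1)·t_tx + 2·t_prop = 43·0.504506 + 2·7.85 = 37.39 ms.

37.39 ms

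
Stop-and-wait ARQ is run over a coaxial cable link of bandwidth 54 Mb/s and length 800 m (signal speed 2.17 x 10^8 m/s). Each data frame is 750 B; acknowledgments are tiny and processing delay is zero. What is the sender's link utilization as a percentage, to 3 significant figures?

t_tx = L/R = 6000/54000000 = 0.000111111 s.
t_prop = 800/217000000 = 3.68664e-06 s; RTT = 7.37327e-06 s.
Cycle = t_tx + RTT = 0.000118484 s.
Utilization = t_tx / cycle = 0.000111111/0.000118484 = 93.8 %.

93.8 %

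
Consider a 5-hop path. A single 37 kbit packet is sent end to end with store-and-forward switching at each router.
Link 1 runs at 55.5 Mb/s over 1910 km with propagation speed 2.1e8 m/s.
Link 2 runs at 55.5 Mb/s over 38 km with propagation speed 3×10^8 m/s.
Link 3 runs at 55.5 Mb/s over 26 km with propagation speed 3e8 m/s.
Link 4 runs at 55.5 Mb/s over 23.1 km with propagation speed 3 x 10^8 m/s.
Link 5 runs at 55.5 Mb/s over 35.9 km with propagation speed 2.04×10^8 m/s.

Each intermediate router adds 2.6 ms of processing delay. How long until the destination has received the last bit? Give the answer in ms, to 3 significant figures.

23.3 ms

L = 37000 bits.
Transmission delay per hop = L/R = 37000/55500000 = 0.666667 ms; 5 hops → 3.33333 ms.
Propagation delays (d/s per hop): 9.09524, 0.126667, 0.0866667, 0.077, 0.17598 ms; sum = 9.56155 ms.
Processing at 4 router(s): 4 × 2.6 ms = 10.4 ms.
End-to-end = 23.3 ms.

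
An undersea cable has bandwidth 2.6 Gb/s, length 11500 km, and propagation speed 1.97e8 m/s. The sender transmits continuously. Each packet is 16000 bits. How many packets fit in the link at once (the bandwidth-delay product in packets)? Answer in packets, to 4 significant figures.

9486 packets

Propagation delay = 11500000 / 197000000 = 0.0583756 s.
BDP = R × t_prop = 2600000000 × 0.0583756 = 151777000 bits.
In packets of 16000 bits: 9486 packets.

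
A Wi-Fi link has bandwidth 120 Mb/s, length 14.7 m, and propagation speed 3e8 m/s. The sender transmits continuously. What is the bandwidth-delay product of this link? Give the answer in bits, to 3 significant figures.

Propagation delay = 14.7 / 300000000 = 4.9e-08 s.
BDP = R × t_prop = 120000000 × 4.9e-08 = 5.88 bits.

5.88 bits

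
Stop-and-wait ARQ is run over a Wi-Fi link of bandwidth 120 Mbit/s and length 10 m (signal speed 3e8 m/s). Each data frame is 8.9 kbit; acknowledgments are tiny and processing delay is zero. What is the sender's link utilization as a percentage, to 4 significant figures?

t_tx = L/R = 8900/120000000 = 7.41667e-05 s.
t_prop = 10/300000000 = 3.33333e-08 s; RTT = 6.66667e-08 s.
Cycle = t_tx + RTT = 7.42333e-05 s.
Utilization = t_tx / cycle = 7.41667e-05/7.42333e-05 = 99.91 %.

99.91 %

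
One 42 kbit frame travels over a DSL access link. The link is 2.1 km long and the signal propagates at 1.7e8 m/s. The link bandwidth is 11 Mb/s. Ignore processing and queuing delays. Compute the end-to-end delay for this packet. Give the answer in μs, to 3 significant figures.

L = 42000 bits.
Transmission delay = L/R = 42000 / 11000000 = 3818.18 μs.
Propagation delay = d/s = 2100 m / 170000000 m/s = 12.3529 μs.
Total = 3830 μs.

3830 μs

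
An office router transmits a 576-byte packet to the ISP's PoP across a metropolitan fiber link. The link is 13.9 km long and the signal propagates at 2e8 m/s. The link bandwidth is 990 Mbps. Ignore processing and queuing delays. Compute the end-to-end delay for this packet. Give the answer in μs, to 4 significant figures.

74.15 μs

L = 576 × 8 = 4608 bits.
Transmission delay = L/R = 4608 / 990000000 = 4.65455 μs.
Propagation delay = d/s = 13900 m / 200000000 m/s = 69.5 μs.
Total = 74.15 μs.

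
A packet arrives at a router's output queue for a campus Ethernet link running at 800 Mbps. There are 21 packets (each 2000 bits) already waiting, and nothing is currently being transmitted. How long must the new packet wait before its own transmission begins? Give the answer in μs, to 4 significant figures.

Each queued packet: L/R = 2000/800000000 = 2.5 μs.
21 queued → 52.5 μs.
Queuing delay = 52.50 μs.

52.50 μs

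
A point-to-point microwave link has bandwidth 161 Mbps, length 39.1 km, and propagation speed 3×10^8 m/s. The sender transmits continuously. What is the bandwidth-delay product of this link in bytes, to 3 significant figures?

Propagation delay = 39100 / 300000000 = 0.000130333 s.
BDP = R × t_prop = 161000000 × 0.000130333 = 20983.7 bits.
In bytes: 20983.7/8 = 2620 bytes.

2620 bytes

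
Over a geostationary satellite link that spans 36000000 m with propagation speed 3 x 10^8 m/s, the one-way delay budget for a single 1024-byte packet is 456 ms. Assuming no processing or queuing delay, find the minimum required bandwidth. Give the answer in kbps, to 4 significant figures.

L = 8192 bits.
Propagation delay = 36000000 / 300000000 = 120 ms.
Transmission budget = 456 − 120 = 336 ms.
R ≥ L / t_tx = 8192 bits / 0.336 s = 24.38 kbps.

24.38 kbps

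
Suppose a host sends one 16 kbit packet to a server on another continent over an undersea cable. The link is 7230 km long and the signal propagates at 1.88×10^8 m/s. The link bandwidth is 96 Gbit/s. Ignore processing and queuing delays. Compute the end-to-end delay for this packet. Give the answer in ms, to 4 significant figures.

38.46 ms

L = 16000 bits.
Transmission delay = L/R = 16000 / 96000000000 = 0.000166667 ms.
Propagation delay = d/s = 7230000 m / 188000000 m/s = 38.4574 ms.
Total = 38.46 ms.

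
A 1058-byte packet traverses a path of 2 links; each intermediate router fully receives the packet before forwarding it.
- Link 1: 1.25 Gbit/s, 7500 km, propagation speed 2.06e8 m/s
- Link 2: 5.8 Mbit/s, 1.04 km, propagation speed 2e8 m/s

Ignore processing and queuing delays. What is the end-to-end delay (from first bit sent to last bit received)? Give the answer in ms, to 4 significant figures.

37.88 ms

L = 1058 × 8 = 8464 bits.
Transmission delays (L/R per hop): 0.0067712, 1.45931 ms; sum = 1.46608 ms.
Propagation delays (d/s per hop): 36.4078, 0.0052 ms; sum = 36.413 ms.
End-to-end = 37.88 ms.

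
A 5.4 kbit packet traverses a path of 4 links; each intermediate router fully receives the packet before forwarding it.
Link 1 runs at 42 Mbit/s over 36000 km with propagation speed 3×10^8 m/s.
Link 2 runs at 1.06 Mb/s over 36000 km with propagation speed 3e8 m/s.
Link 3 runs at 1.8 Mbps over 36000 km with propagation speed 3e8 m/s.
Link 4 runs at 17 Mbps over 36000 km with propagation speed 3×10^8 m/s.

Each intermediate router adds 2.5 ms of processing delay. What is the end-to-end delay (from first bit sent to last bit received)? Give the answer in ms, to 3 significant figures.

496 ms

L = 5400 bits.
Transmission delays (L/R per hop): 0.128571, 5.09434, 3, 0.317647 ms; sum = 8.54056 ms.
Propagation delays (d/s per hop): 120, 120, 120, 120 ms; sum = 480 ms.
Processing at 3 router(s): 3 × 2.5 ms = 7.5 ms.
End-to-end = 496 ms.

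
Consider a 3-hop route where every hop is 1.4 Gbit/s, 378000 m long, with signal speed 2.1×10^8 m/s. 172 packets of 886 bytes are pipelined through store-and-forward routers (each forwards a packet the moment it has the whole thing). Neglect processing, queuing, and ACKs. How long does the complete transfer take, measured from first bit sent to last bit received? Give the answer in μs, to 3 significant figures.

6280 μs

Per-hop transmission t_tx = L/R = 7088/1400000000 = 5.06286 μs.
Per-hop propagation t_prop = 378000/210000000 = 1800 μs.
Pipeline fill: first packet needs 3·t_tx to clear all hops; remaining 171 packets each add one t_tx.
Total = (3+172-1)·t_tx + 3·t_prop = 174·5.06286 + 3·1800 = 6280 μs.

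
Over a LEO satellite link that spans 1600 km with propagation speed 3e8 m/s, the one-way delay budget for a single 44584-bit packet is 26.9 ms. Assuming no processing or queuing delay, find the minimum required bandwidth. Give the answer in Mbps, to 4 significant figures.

Propagation delay = 1600000 / 300000000 = 5.33333 ms.
Transmission budget = 26.9 − 5.33333 = 21.5667 ms.
R ≥ L / t_tx = 44584 bits / 0.0215667 s = 2.067 Mbps.

2.067 Mbps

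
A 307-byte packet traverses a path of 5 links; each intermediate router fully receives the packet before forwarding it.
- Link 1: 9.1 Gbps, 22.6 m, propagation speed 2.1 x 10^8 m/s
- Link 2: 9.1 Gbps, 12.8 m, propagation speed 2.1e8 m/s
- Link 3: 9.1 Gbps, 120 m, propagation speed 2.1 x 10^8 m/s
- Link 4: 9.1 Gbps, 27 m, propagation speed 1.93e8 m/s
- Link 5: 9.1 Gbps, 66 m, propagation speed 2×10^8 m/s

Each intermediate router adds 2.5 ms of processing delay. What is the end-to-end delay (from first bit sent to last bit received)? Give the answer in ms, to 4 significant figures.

L = 307 × 8 = 2456 bits.
Transmission delay per hop = L/R = 2456/9100000000 = 0.00026989 ms; 5 hops → 0.00134945 ms.
Propagation delays (d/s per hop): 0.000107619, 6.09524e-05, 0.000571429, 0.000139896, 0.00033 ms; sum = 0.0012099 ms.
Processing at 4 router(s): 4 × 2.5 ms = 10 ms.
End-to-end = 10.00 ms.

10.00 ms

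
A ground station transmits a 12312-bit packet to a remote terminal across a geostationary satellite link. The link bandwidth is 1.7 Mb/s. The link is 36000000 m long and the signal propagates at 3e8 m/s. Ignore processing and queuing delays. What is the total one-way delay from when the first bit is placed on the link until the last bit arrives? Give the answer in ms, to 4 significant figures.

127.2 ms

Transmission delay = L/R = 12312 / 1700000 = 7.24235 ms.
Propagation delay = d/s = 36000000 m / 300000000 m/s = 120 ms.
Total = 127.2 ms.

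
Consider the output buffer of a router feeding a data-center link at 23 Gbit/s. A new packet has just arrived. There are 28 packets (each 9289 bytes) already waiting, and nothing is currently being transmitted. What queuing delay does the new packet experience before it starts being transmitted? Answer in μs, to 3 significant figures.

90.5 μs

Each queued packet: L/R = 74312/23000000000 = 3.23096 μs.
28 queued → 90.4668 μs.
Queuing delay = 90.5 μs.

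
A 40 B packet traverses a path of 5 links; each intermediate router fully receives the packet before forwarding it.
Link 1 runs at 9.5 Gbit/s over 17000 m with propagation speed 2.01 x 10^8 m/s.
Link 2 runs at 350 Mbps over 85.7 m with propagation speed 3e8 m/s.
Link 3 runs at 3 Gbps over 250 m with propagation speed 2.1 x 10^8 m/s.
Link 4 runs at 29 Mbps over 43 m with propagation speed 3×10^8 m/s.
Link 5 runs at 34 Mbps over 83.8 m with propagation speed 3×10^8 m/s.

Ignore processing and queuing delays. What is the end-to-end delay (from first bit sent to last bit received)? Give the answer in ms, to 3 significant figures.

0.108 ms

L = 40 × 8 = 320 bits.
Transmission delays (L/R per hop): 3.36842e-05, 0.000914286, 0.000106667, 0.0110345, 0.00941176 ms; sum = 0.0215009 ms.
Propagation delays (d/s per hop): 0.0845771, 0.000285667, 0.00119048, 0.000143333, 0.000279333 ms; sum = 0.0864759 ms.
End-to-end = 0.108 ms.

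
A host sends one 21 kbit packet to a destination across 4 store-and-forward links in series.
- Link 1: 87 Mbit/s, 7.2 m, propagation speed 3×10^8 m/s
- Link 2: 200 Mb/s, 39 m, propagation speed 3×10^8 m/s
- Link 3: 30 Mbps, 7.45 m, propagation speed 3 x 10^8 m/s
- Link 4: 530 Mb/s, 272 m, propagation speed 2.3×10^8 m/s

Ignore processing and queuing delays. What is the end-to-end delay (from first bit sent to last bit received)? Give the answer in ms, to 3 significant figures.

L = 21000 bits.
Transmission delays (L/R per hop): 0.241379, 0.105, 0.7, 0.0396226 ms; sum = 1.086 ms.
Propagation delays (d/s per hop): 2.4e-05, 0.00013, 2.48333e-05, 0.00118261 ms; sum = 0.00136144 ms.
End-to-end = 1.09 ms.

1.09 ms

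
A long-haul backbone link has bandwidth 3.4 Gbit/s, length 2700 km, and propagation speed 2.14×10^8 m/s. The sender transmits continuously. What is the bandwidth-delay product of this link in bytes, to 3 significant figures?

Propagation delay = 2700000 / 214000000 = 0.0126168 s.
BDP = R × t_prop = 3400000000 × 0.0126168 = 42897200 bits.
In bytes: 42897200/8 = 5360000 bytes.

5360000 bytes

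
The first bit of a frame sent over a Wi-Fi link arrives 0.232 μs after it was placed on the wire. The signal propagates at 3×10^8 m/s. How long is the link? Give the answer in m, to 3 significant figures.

69.6 m

d = s × t_prop = 300000000 × 2.32e-07 = 69.6 m.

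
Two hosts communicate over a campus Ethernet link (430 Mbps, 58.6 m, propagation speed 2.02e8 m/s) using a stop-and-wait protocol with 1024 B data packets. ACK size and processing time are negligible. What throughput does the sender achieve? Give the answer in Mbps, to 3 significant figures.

t_tx = L/R = 8192/430000000 = 1.90512e-05 s.
t_prop = 58.6/202000000 = 2.90099e-07 s; RTT = 5.80198e-07 s.
Cycle = t_tx + RTT = 1.96314e-05 s.
Throughput = L / cycle = 8192 / 1.96314e-05 = 417 Mbps.

417 Mbps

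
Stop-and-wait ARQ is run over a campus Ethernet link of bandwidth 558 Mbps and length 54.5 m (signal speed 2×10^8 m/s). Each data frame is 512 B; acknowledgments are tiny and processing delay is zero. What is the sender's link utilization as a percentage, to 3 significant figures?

93.1 %

t_tx = L/R = 4096/558000000 = 7.3405e-06 s.
t_prop = 54.5/200000000 = 2.725e-07 s; RTT = 5.45e-07 s.
Cycle = t_tx + RTT = 7.8855e-06 s.
Utilization = t_tx / cycle = 7.3405e-06/7.8855e-06 = 93.1 %.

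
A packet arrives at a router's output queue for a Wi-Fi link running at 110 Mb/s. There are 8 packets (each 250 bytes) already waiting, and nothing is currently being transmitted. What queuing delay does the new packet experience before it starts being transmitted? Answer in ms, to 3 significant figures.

0.145 ms

Each queued packet: L/R = 2000/110000000 = 0.0181818 ms.
8 queued → 0.145455 ms.
Queuing delay = 0.145 ms.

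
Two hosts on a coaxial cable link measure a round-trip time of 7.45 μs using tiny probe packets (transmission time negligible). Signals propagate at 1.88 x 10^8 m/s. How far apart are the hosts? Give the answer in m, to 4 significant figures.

One-way propagation = RTT/2 = 3.725 μs.
d = s × t = 188000000 × 3.725e-06 = 700.3 m.

700.3 m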